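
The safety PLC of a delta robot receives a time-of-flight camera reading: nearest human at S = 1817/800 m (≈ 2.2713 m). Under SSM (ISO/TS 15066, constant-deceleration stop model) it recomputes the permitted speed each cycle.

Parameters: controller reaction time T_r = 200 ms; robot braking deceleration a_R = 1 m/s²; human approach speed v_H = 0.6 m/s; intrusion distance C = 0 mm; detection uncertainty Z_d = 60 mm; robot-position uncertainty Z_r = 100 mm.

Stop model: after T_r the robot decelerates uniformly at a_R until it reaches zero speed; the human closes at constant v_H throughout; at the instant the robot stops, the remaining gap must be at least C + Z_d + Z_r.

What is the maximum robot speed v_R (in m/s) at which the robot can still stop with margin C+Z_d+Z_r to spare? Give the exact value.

v_R_max = 27/20 m/s = 1.3500 m/s

quadratic (1/2)·v² + (4/5)·v + (-1593/800) = 0
  disc = (4/5)² − 4·(1/2)·(-1593/800) = 1849/400 ; √disc = 43/20
  v_R = (−(4/5) + 43/20) / (2·(1/2)) = 27/20 m/s
check:
braking lasts T_s = (27/20)/1 = 1.3500 s
reaction-phase robot travel = 1.3500·0.2000 = 0.2700 m
robot covers 1.3500·1.3500 − ½·1.0000·1.3500² = 0.9113 m while stopping
person approaches 0.6000·(0.2000+1.3500) = 0.9300 m
margins: 0.0000+0.0600+0.1000 = 0.1600 m
sum ≈ 0.2700+0.9113+0.9300+0.1600 ≈ 2.2713 m = S ✓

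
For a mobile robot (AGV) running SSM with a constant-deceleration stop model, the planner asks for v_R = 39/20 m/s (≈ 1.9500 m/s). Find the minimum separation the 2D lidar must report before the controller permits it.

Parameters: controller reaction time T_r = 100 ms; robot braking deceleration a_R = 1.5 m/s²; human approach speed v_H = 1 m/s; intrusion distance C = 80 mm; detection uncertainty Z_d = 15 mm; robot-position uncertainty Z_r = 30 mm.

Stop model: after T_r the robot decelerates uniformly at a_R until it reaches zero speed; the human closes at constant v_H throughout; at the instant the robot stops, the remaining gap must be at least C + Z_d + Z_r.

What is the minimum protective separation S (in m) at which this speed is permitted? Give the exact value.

T_s = v_R/a_R = (39/20)/(3/2) = 1.3000 s
robot in T_r: 1.9500·0.1000 = 0.1950 m
braking distance = 1.9500²/(2·1.5000) = 1.2675 m
person approaches 1.0000·(0.1000+1.3000) = 1.4000 m
C+Z_d+Z_r = 0.0800+0.0150+0.0300 = 0.1250 m
S_min ≈ 0.1950+1.2675+1.4000+0.1250  ⇒  S_min = 239/80 m

S_min = 239/80 m = 2.9875 m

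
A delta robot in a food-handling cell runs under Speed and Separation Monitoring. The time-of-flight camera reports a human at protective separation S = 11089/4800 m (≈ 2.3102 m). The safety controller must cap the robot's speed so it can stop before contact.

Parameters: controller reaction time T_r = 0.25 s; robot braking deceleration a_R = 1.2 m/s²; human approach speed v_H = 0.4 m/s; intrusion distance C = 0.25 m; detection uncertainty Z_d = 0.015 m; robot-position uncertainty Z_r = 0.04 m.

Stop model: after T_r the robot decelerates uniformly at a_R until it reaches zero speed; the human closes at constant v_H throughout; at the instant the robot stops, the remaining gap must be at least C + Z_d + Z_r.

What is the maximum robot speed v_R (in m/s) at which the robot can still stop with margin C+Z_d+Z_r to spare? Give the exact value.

quadratic (5/12)·v² + (7/12)·v + (-1829/960) = 0
  disc = (7/12)² − 4·(5/12)·(-1829/960) = 225/64 ; √disc = 15/8
  v_R = (−(7/12) + 15/8) / (2·(5/12)) = 31/20 m/s
check:
T_s = v_R/a_R = (31/20)/(6/5) = 1.2917 s
robot covers v_R·T_r = 1.5500·0.2500 = 0.3875 m before braking
robot under decel: 1.5500²/(2·1.2000) = 1.0010 m
person approaches 0.4000·(0.2500+1.2917) = 0.6167 m
C+Z_d+Z_r = 0.2500+0.0150+0.0400 = 0.3050 m
sum ≈ 0.3875+1.0010+0.6167+0.3050 ≈ 2.3102 m = S ✓

v_R_max = 31/20 m/s = 1.5500 m/s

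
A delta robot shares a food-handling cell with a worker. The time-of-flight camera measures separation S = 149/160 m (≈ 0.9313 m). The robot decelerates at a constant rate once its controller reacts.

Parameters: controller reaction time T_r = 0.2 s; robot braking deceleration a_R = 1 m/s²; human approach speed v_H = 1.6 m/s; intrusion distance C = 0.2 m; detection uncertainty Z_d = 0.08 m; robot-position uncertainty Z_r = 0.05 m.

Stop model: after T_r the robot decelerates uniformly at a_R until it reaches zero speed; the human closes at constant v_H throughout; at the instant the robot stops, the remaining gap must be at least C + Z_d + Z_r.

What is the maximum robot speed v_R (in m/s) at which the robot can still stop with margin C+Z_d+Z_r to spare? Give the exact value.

at the boundary: (1/2)·v² + (9/5)·v + (-9/32) = 0
  disc = (9/5)² − 4·(1/2)·(-9/32) = 1521/400 ; √disc = 39/20
  v_R = (−(9/5) + 39/20) / (2·(1/2)) = 3/20 m/s
check:
T_s = v_R/a_R = (3/20)/1 = 0.1500 s
reaction-phase robot travel = 0.1500·0.2000 = 0.0300 m
robot under decel: 0.1500²/(2·1.0000) = 0.0112 m
person approaches 1.6000·(0.2000+0.1500) = 0.5600 m
margins: 0.2000+0.0800+0.0500 = 0.3300 m
sum ≈ 0.0300+0.0112+0.5600+0.3300 ≈ 0.9313 m = S ✓

v_R_max = 3/20 m/s = 0.1500 m/s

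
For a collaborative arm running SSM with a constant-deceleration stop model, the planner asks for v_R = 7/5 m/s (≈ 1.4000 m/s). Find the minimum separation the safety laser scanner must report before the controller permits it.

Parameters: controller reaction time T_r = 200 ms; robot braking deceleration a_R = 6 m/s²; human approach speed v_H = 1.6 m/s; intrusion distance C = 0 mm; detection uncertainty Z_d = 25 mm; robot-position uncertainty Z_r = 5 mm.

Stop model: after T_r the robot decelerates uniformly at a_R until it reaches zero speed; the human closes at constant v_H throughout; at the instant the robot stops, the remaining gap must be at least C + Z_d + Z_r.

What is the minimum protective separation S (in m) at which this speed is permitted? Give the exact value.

T_s = v_R/a_R = (7/5)/6 = 0.2333 s
robot covers v_R·T_r = 1.4000·0.2000 = 0.2800 m before braking
robot under decel: 1.4000²/(2·6.0000) = 0.1633 m
person approaches 1.6000·(0.2000+0.2333) = 0.6933 m
margins: 0.0000+0.0250+0.0050 = 0.0300 m
S_min ≈ 0.2800+0.1633+0.6933+0.0300  ⇒  S_min = 7/6 m

S_min = 7/6 m = 1.1667 m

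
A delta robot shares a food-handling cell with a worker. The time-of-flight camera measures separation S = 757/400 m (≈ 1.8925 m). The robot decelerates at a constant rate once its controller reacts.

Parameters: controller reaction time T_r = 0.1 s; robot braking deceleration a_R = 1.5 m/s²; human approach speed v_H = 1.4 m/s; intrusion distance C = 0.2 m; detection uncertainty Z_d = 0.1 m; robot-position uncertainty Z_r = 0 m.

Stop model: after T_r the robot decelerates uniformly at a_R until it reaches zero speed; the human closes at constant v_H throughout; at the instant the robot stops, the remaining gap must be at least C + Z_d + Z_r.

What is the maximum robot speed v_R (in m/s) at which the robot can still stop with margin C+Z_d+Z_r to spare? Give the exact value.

quadratic (1/3)·v² + (31/30)·v + (-581/400) = 0
  disc = (31/30)² − 4·(1/3)·(-581/400) = 676/225 ; √disc = 26/15
  v_R = (−(31/30) + 26/15) / (2·(1/3)) = 21/20 m/s
check:
stop time T_s = (21/20)/(3/2) = 0.7000 s
robot covers v_R·T_r = 1.0500·0.1000 = 0.1050 m before braking
braking distance = 1.0500²/(2·1.5000) = 0.3675 m
person approaches 1.4000·(0.1000+0.7000) = 1.1200 m
residual clearance needed = 0.2000+0.1000+0.0000 = 0.3000 m
sum ≈ 0.1050+0.3675+1.1200+0.3000 ≈ 1.8925 m = S ✓

v_R_max = 21/20 m/s = 1.0500 m/s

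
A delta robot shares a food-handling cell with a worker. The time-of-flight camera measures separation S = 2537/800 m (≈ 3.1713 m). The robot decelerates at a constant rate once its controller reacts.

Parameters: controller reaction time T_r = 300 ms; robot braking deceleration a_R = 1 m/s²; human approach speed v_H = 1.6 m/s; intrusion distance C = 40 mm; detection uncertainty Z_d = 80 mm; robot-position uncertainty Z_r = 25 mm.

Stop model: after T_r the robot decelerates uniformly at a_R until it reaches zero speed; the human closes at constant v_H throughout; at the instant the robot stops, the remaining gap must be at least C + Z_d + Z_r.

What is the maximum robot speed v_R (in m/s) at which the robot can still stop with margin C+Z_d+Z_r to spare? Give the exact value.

v_R_max = 21/20 m/s = 1.0500 m/s

at the boundary: (1/2)·v² + (19/10)·v + (-2037/800) = 0
  disc = (19/10)² − 4·(1/2)·(-2037/800) = 3481/400 ; √disc = 59/20
  v_R = (−(19/10) + 59/20) / (2·(1/2)) = 21/20 m/s
check:
T_s = v_R/a_R = (21/20)/1 = 1.0500 s
robot covers v_R·T_r = 1.0500·0.3000 = 0.3150 m before braking
braking distance = 1.0500²/(2·1.0000) = 0.5513 m
person approaches 1.6000·(0.3000+1.0500) = 2.1600 m
residual clearance needed = 0.0400+0.0800+0.0250 = 0.1450 m
sum ≈ 0.3150+0.5513+2.1600+0.1450 ≈ 3.1713 m = S ✓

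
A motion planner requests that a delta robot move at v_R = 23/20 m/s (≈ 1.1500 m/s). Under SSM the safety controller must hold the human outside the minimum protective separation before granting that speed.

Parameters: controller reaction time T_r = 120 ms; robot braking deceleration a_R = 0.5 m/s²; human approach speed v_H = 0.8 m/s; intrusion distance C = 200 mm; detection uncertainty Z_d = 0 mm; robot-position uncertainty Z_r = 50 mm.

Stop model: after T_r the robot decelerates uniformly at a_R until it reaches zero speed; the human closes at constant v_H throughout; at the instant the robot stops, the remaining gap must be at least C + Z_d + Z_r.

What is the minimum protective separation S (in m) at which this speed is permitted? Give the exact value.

S_min = 7293/2000 m = 3.6465 m

T_s = v_R/a_R = (23/20)/(1/2) = 2.3000 s
reaction-phase robot travel = 1.1500·0.1200 = 0.1380 m
braking distance = 1.1500²/(2·0.5000) = 1.3225 m
person approaches 0.8000·(0.1200+2.3000) = 1.9360 m
margins: 0.2000+0.0000+0.0500 = 0.2500 m
S_min ≈ 0.1380+1.3225+1.9360+0.2500  ⇒  S_min = 7293/2000 m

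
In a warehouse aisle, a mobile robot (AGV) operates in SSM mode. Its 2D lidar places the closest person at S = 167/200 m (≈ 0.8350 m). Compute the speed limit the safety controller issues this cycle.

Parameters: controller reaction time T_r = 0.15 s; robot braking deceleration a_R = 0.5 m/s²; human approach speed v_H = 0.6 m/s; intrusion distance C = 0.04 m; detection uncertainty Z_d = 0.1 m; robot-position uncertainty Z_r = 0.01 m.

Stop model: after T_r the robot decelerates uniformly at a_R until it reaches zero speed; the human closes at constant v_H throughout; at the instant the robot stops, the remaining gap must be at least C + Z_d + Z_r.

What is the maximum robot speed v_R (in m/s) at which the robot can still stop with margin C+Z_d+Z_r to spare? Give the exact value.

collect terms ⇒ (1)·v_R² + (27/20)·v_R + (-119/200) = 0
  disc = (27/20)² − 4·(1)·(-119/200) = 1681/400 ; √disc = 41/20
  v_R = (−(27/20) + 41/20) / (2·(1)) = 7/20 m/s
check:
braking lasts T_s = (7/20)/(1/2) = 0.7000 s
reaction-phase robot travel = 0.3500·0.1500 = 0.0525 m
robot under decel: 0.3500²/(2·0.5000) = 0.1225 m
human closes 0.6000·0.8500 = 0.5100 m
margins: 0.0400+0.1000+0.0100 = 0.1500 m
sum ≈ 0.0525+0.1225+0.5100+0.1500 ≈ 0.8350 m = S ✓

v_R_max = 7/20 m/s = 0.3500 m/s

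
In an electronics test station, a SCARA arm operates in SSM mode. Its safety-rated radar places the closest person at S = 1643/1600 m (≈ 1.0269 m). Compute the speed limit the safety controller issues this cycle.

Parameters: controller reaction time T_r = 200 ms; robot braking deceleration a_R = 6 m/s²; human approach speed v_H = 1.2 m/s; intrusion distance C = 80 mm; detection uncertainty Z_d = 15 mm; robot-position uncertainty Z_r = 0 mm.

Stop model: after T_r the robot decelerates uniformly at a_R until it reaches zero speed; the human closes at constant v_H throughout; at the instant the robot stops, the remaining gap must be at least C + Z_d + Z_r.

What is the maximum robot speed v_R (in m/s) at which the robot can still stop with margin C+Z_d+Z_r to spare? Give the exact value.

v_R_max = 27/20 m/s = 1.3500 m/s

collect terms ⇒ (1/12)·v_R² + (2/5)·v_R + (-1107/1600) = 0
  disc = (2/5)² − 4·(1/12)·(-1107/1600) = 25/64 ; √disc = 5/8
  v_R = (−(2/5) + 5/8) / (2·(1/12)) = 27/20 m/s
check:
stop time T_s = (27/20)/6 = 0.2250 s
robot in T_r: 1.3500·0.2000 = 0.2700 m
robot under decel: 1.3500²/(2·6.0000) = 0.1519 m
person approaches 1.2000·(0.2000+0.2250) = 0.5100 m
margins: 0.0800+0.0150+0.0000 = 0.0950 m
sum ≈ 0.2700+0.1519+0.5100+0.0950 ≈ 1.0269 m = S ✓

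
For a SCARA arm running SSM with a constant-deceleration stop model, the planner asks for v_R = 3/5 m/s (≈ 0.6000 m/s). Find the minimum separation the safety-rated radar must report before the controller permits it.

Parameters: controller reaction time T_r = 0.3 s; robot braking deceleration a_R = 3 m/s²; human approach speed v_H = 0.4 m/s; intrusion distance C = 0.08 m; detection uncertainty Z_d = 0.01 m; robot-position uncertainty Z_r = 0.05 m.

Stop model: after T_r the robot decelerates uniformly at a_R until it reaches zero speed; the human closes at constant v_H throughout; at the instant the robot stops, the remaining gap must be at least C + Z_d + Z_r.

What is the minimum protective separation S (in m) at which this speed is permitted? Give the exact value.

S_min = 29/50 m = 0.5800 m

stop time T_s = (3/5)/3 = 0.2000 s
robot in T_r: 0.6000·0.3000 = 0.1800 m
robot covers 0.6000·0.2000 − ½·3.0000·0.2000² = 0.0600 m while stopping
person approaches 0.4000·(0.3000+0.2000) = 0.2000 m
residual clearance needed = 0.0800+0.0100+0.0500 = 0.1400 m
S_min ≈ 0.1800+0.0600+0.2000+0.1400  ⇒  S_min = 29/50 m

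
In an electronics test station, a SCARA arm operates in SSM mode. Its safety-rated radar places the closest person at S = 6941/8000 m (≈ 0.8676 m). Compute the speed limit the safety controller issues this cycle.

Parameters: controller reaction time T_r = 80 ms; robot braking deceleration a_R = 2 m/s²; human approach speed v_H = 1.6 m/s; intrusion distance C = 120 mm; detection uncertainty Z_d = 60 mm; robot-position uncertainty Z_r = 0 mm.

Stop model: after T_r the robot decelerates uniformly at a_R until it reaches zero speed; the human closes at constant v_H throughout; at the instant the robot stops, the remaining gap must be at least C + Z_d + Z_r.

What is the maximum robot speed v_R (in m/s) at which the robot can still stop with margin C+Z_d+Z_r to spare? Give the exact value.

at the boundary: (1/4)·v² + (22/25)·v + (-4477/8000) = 0
  disc = (22/25)² − 4·(1/4)·(-4477/8000) = 53361/40000 ; √disc = 231/200
  v_R = (−(22/25) + 231/200) / (2·(1/4)) = 11/20 m/s
check:
stop time T_s = (11/20)/2 = 0.2750 s
robot covers v_R·T_r = 0.5500·0.0800 = 0.0440 m before braking
braking distance = 0.5500²/(2·2.0000) = 0.0756 m
human over T_r+T_s: 1.6000·(0.0800+0.2750) = 0.5680 m
C+Z_d+Z_r = 0.1200+0.0600+0.0000 = 0.1800 m
sum ≈ 0.0440+0.0756+0.5680+0.1800 ≈ 0.8676 m = S ✓

v_R_max = 11/20 m/s = 0.5500 m/s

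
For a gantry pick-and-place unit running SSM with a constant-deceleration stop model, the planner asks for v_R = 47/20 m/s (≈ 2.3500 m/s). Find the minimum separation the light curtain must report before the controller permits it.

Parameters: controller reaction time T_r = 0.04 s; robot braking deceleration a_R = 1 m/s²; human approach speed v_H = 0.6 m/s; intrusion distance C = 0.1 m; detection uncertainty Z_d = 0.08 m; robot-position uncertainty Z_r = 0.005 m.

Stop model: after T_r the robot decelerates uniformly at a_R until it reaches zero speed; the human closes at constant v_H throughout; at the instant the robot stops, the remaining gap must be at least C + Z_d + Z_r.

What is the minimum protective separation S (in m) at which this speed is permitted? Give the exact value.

S_min = 17897/4000 m = 4.4742 m

braking lasts T_s = (47/20)/1 = 2.3500 s
robot covers v_R·T_r = 2.3500·0.0400 = 0.0940 m before braking
braking distance = 2.3500²/(2·1.0000) = 2.7612 m
human closes 0.6000·2.3900 = 1.4340 m
margins: 0.1000+0.0800+0.0050 = 0.1850 m
S_min ≈ 0.0940+2.7612+1.4340+0.1850  ⇒  S_min = 17897/4000 m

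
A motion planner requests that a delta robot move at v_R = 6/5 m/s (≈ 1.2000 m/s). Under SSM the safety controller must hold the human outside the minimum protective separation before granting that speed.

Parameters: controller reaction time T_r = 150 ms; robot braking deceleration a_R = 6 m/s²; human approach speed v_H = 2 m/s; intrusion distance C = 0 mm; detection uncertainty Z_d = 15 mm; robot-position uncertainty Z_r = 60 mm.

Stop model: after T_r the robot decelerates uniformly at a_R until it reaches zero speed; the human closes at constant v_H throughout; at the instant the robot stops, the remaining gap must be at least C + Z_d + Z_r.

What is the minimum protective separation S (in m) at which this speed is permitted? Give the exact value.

S_min = 43/40 m = 1.0750 m

T_s = v_R/a_R = (6/5)/6 = 0.2000 s
robot in T_r: 1.2000·0.1500 = 0.1800 m
robot covers 1.2000·0.2000 − ½·6.0000·0.2000² = 0.1200 m while stopping
human closes 2.0000·0.3500 = 0.7000 m
C+Z_d+Z_r = 0.0000+0.0150+0.0600 = 0.0750 m
S_min ≈ 0.1800+0.1200+0.7000+0.0750  ⇒  S_min = 43/40 m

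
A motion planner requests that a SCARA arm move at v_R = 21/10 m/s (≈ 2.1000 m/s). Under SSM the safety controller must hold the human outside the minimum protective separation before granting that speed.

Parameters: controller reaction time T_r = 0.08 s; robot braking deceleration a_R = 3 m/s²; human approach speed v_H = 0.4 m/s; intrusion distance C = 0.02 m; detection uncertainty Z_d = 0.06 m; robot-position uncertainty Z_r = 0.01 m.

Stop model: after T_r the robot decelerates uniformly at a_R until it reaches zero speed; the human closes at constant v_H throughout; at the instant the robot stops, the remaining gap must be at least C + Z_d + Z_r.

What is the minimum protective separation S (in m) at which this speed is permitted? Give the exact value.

S_min = 261/200 m = 1.3050 m

braking lasts T_s = (21/10)/3 = 0.7000 s
reaction-phase robot travel = 2.1000·0.0800 = 0.1680 m
braking distance = 2.1000²/(2·3.0000) = 0.7350 m
person approaches 0.4000·(0.0800+0.7000) = 0.3120 m
residual clearance needed = 0.0200+0.0600+0.0100 = 0.0900 m
S_min ≈ 0.1680+0.7350+0.3120+0.0900  ⇒  S_min = 261/200 m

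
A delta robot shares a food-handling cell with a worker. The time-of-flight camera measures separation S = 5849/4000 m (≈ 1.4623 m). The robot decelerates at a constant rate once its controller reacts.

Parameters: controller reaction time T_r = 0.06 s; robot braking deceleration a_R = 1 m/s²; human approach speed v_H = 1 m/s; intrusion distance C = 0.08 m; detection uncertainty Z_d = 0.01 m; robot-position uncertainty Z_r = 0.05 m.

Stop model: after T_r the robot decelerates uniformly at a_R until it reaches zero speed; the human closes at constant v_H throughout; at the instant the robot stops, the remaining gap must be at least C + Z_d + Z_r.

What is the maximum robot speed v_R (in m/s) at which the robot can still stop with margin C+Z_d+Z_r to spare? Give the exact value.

at the boundary: (1/2)·v² + (53/50)·v + (-5049/4000) = 0
  disc = (53/50)² − 4·(1/2)·(-5049/4000) = 36481/10000 ; √disc = 191/100
  v_R = (−(53/50) + 191/100) / (2·(1/2)) = 17/20 m/s
check:
stop time T_s = (17/20)/1 = 0.8500 s
robot covers v_R·T_r = 0.8500·0.0600 = 0.0510 m before braking
robot covers 0.8500·0.8500 − ½·1.0000·0.8500² = 0.3613 m while stopping
human over T_r+T_s: 1.0000·(0.0600+0.8500) = 0.9100 m
C+Z_d+Z_r = 0.0800+0.0100+0.0500 = 0.1400 m
sum ≈ 0.0510+0.3613+0.9100+0.1400 ≈ 1.4623 m = S ✓

v_R_max = 17/20 m/s = 0.8500 m/s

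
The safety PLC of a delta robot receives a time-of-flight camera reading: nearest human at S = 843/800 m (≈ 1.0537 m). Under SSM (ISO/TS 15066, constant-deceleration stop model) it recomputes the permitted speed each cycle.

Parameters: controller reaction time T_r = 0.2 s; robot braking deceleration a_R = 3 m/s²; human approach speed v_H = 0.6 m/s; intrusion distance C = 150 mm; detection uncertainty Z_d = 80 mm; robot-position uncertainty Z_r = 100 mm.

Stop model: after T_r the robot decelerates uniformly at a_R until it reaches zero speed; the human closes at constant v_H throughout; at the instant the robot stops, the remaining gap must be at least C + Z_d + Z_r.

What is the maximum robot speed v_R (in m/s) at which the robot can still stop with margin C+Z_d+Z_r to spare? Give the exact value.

v_R_max = 21/20 m/s = 1.0500 m/s

at the boundary: (1/6)·v² + (2/5)·v + (-483/800) = 0
  disc = (2/5)² − 4·(1/6)·(-483/800) = 9/16 ; √disc = 3/4
  v_R = (−(2/5) + 3/4) / (2·(1/6)) = 21/20 m/s
check:
braking lasts T_s = (21/20)/3 = 0.3500 s
robot in T_r: 1.0500·0.2000 = 0.2100 m
braking distance = 1.0500²/(2·3.0000) = 0.1837 m
human over T_r+T_s: 0.6000·(0.2000+0.3500) = 0.3300 m
margins: 0.1500+0.0800+0.1000 = 0.3300 m
sum ≈ 0.2100+0.1837+0.3300+0.3300 ≈ 1.0537 m = S ✓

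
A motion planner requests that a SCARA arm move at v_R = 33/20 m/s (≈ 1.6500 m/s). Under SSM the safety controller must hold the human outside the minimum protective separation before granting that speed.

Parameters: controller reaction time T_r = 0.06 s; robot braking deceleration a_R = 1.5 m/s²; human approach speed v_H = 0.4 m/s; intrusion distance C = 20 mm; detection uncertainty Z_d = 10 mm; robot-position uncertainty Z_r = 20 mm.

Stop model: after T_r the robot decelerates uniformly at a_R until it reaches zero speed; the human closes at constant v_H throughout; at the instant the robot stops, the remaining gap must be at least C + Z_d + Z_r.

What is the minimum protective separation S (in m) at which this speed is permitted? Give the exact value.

T_s = v_R/a_R = (33/20)/(3/2) = 1.1000 s
robot in T_r: 1.6500·0.0600 = 0.0990 m
robot covers 1.6500·1.1000 − ½·1.5000·1.1000² = 0.9075 m while stopping
human over T_r+T_s: 0.4000·(0.0600+1.1000) = 0.4640 m
margins: 0.0200+0.0100+0.0200 = 0.0500 m
S_min ≈ 0.0990+0.9075+0.4640+0.0500  ⇒  S_min = 3041/2000 m

S_min = 3041/2000 m = 1.5205 m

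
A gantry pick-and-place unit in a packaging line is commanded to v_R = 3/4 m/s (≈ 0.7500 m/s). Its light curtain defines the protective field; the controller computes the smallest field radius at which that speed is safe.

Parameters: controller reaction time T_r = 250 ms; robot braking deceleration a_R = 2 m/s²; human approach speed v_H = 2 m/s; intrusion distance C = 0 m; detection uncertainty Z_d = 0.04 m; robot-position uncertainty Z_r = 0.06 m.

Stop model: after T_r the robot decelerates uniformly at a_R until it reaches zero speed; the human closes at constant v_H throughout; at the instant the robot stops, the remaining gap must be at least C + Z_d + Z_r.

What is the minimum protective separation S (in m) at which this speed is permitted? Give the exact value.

stop time T_s = (3/4)/2 = 0.3750 s
robot covers v_R·T_r = 0.7500·0.2500 = 0.1875 m before braking
robot covers 0.7500·0.3750 − ½·2.0000·0.3750² = 0.1406 m while stopping
person approaches 2.0000·(0.2500+0.3750) = 1.2500 m
C+Z_d+Z_r = 0.0000+0.0400+0.0600 = 0.1000 m
S_min ≈ 0.1875+0.1406+1.2500+0.1000  ⇒  S_min = 537/320 m

S_min = 537/320 m = 1.6781 m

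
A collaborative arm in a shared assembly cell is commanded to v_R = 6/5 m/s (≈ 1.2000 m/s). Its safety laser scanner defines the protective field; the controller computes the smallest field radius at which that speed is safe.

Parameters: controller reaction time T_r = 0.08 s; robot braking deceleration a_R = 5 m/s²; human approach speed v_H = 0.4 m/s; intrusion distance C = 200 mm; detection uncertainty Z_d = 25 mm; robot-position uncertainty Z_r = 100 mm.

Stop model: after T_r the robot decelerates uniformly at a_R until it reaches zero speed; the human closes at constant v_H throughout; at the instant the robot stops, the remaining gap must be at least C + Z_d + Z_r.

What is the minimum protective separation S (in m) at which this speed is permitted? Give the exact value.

stop time T_s = (6/5)/5 = 0.2400 s
reaction-phase robot travel = 1.2000·0.0800 = 0.0960 m
robot covers 1.2000·0.2400 − ½·5.0000·0.2400² = 0.1440 m while stopping
person approaches 0.4000·(0.0800+0.2400) = 0.1280 m
C+Z_d+Z_r = 0.2000+0.0250+0.1000 = 0.3250 m
S_min ≈ 0.0960+0.1440+0.1280+0.3250  ⇒  S_min = 693/1000 m

S_min = 693/1000 m = 0.6930 m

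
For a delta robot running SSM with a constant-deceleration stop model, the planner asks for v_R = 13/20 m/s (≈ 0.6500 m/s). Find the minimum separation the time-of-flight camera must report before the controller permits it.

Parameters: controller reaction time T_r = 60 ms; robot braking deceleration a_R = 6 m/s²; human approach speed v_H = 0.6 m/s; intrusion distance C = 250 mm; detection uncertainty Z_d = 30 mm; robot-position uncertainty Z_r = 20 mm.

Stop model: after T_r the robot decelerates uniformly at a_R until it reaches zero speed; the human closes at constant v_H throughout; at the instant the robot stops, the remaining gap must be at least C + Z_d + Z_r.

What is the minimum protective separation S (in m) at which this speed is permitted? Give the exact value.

S_min = 2281/4800 m = 0.4752 m

braking lasts T_s = (13/20)/6 = 0.1083 s
robot in T_r: 0.6500·0.0600 = 0.0390 m
robot under decel: 0.6500²/(2·6.0000) = 0.0352 m
human over T_r+T_s: 0.6000·(0.0600+0.1083) = 0.1010 m
residual clearance needed = 0.2500+0.0300+0.0200 = 0.3000 m
S_min ≈ 0.0390+0.0352+0.1010+0.3000  ⇒  S_min = 2281/4800 m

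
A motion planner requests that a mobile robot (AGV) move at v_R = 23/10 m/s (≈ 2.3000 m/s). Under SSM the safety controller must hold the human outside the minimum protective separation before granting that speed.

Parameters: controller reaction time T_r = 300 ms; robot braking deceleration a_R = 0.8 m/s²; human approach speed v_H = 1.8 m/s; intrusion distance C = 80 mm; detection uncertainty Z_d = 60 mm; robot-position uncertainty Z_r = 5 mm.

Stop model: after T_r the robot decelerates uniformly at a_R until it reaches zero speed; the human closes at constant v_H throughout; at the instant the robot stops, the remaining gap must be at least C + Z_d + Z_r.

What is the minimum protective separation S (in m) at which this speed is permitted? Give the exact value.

T_s = v_R/a_R = (23/10)/(4/5) = 2.8750 s
robot covers v_R·T_r = 2.3000·0.3000 = 0.6900 m before braking
braking distance = 2.3000²/(2·0.8000) = 3.3062 m
human over T_r+T_s: 1.8000·(0.3000+2.8750) = 5.7150 m
margins: 0.0800+0.0600+0.0050 = 0.1450 m
S_min ≈ 0.6900+3.3062+5.7150+0.1450  ⇒  S_min = 1577/160 m

S_min = 1577/160 m = 9.8562 m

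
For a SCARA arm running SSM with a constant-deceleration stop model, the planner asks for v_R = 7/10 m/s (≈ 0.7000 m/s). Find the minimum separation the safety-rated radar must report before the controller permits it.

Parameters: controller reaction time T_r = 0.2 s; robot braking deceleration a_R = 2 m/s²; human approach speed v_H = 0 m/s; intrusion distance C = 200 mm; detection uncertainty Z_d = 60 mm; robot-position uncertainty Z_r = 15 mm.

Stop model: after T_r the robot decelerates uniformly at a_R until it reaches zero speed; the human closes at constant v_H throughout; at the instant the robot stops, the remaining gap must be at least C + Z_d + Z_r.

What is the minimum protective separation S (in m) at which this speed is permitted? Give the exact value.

T_s = v_R/a_R = (7/10)/2 = 0.3500 s
reaction-phase robot travel = 0.7000·0.2000 = 0.1400 m
braking distance = 0.7000²/(2·2.0000) = 0.1225 m
person approaches 0.0000·(0.2000+0.3500) = 0.0000 m
margins: 0.2000+0.0600+0.0150 = 0.2750 m
S_min ≈ 0.1400+0.1225+0.0000+0.2750  ⇒  S_min = 43/80 m

S_min = 43/80 m = 0.5375 m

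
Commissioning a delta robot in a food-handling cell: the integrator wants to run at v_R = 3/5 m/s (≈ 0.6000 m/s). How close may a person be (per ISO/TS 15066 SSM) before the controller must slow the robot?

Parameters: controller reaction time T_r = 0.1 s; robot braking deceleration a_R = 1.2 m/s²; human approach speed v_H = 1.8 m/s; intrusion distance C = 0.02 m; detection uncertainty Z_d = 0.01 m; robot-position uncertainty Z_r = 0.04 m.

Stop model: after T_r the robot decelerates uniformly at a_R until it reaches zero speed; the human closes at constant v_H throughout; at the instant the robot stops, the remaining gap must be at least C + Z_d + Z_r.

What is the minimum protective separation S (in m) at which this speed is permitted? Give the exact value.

S_min = 34/25 m = 1.3600 m

stop time T_s = (3/5)/(6/5) = 0.5000 s
robot covers v_R·T_r = 0.6000·0.1000 = 0.0600 m before braking
braking distance = 0.6000²/(2·1.2000) = 0.1500 m
person approaches 1.8000·(0.1000+0.5000) = 1.0800 m
residual clearance needed = 0.0200+0.0100+0.0400 = 0.0700 m
S_min ≈ 0.0600+0.1500+1.0800+0.0700  ⇒  S_min = 34/25 m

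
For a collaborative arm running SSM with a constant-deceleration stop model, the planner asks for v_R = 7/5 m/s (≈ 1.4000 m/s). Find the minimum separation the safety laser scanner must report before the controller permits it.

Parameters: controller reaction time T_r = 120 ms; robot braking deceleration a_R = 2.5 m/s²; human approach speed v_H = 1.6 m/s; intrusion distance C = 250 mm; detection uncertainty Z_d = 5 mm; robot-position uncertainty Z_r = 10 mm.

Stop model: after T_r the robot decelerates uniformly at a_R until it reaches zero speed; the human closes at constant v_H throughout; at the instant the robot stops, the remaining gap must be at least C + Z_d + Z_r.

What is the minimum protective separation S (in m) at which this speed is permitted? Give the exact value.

braking lasts T_s = (7/5)/(5/2) = 0.5600 s
robot covers v_R·T_r = 1.4000·0.1200 = 0.1680 m before braking
braking distance = 1.4000²/(2·2.5000) = 0.3920 m
human over T_r+T_s: 1.6000·(0.1200+0.5600) = 1.0880 m
residual clearance needed = 0.2500+0.0050+0.0100 = 0.2650 m
S_min ≈ 0.1680+0.3920+1.0880+0.2650  ⇒  S_min = 1913/1000 m

S_min = 1913/1000 m = 1.9130 m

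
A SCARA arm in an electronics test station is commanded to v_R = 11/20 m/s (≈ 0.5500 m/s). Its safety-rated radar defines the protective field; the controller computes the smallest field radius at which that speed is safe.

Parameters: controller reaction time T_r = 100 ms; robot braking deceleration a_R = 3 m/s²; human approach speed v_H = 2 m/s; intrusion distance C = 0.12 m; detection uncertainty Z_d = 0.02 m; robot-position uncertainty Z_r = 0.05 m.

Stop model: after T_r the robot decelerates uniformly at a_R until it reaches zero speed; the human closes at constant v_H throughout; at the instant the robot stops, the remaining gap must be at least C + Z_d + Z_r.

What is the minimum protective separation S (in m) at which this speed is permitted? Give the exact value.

braking lasts T_s = (11/20)/3 = 0.1833 s
robot covers v_R·T_r = 0.5500·0.1000 = 0.0550 m before braking
robot under decel: 0.5500²/(2·3.0000) = 0.0504 m
human over T_r+T_s: 2.0000·(0.1000+0.1833) = 0.5667 m
residual clearance needed = 0.1200+0.0200+0.0500 = 0.1900 m
S_min ≈ 0.0550+0.0504+0.5667+0.1900  ⇒  S_min = 2069/2400 m

S_min = 2069/2400 m = 0.8621 m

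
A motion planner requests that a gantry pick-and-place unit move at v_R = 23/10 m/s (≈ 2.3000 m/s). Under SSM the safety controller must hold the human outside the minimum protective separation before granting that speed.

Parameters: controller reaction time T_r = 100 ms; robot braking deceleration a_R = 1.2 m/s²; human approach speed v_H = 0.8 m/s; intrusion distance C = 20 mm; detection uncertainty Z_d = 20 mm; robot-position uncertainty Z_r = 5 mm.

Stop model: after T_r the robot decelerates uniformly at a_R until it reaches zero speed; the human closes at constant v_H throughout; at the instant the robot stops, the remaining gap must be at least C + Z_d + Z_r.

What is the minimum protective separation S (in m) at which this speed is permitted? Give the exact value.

stop time T_s = (23/10)/(6/5) = 1.9167 s
robot in T_r: 2.3000·0.1000 = 0.2300 m
robot covers 2.3000·1.9167 − ½·1.2000·1.9167² = 2.2042 m while stopping
human over T_r+T_s: 0.8000·(0.1000+1.9167) = 1.6133 m
C+Z_d+Z_r = 0.0200+0.0200+0.0050 = 0.0450 m
S_min ≈ 0.2300+2.2042+1.6133+0.0450  ⇒  S_min = 1637/400 m

S_min = 1637/400 m = 4.0925 m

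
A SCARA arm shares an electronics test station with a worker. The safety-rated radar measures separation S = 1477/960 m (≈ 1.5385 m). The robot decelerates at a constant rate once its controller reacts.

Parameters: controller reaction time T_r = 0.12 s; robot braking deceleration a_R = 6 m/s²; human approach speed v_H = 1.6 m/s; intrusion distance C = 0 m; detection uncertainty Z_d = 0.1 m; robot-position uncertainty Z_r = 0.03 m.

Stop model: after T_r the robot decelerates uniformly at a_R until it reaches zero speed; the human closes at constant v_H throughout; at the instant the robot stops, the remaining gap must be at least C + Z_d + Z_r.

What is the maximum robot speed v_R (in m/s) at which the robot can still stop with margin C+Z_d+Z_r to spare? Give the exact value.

v_R_max = 43/20 m/s = 2.1500 m/s

quadratic (1/12)·v² + (29/75)·v + (-29197/24000) = 0
  disc = (29/75)² − 4·(1/12)·(-29197/24000) = 22201/40000 ; √disc = 149/200
  v_R = (−(29/75) + 149/200) / (2·(1/12)) = 43/20 m/s
check:
braking lasts T_s = (43/20)/6 = 0.3583 s
robot covers v_R·T_r = 2.1500·0.1200 = 0.2580 m before braking
braking distance = 2.1500²/(2·6.0000) = 0.3852 m
human closes 1.6000·0.4783 = 0.7653 m
residual clearance needed = 0.0000+0.1000+0.0300 = 0.1300 m
sum ≈ 0.2580+0.3852+0.7653+0.1300 ≈ 1.5385 m = S ✓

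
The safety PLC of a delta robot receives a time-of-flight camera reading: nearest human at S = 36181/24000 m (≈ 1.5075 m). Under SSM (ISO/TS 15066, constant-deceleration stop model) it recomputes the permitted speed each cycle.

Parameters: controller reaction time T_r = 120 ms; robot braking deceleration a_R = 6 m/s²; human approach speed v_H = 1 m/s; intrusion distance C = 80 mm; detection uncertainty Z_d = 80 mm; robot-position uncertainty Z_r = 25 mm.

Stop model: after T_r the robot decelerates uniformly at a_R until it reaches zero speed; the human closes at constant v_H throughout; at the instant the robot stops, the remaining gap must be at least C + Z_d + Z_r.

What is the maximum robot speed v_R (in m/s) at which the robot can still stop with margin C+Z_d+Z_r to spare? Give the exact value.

v_R_max = 49/20 m/s = 2.4500 m/s

collect terms ⇒ (1/12)·v_R² + (43/150)·v_R + (-28861/24000) = 0
  disc = (43/150)² − 4·(1/12)·(-28861/24000) = 19321/40000 ; √disc = 139/200
  v_R = (−(43/150) + 139/200) / (2·(1/12)) = 49/20 m/s
check:
T_s = v_R/a_R = (49/20)/6 = 0.4083 s
robot covers v_R·T_r = 2.4500·0.1200 = 0.2940 m before braking
robot covers 2.4500·0.4083 − ½·6.0000·0.4083² = 0.5002 m while stopping
human over T_r+T_s: 1.0000·(0.1200+0.4083) = 0.5283 m
C+Z_d+Z_r = 0.0800+0.0800+0.0250 = 0.1850 m
sum ≈ 0.2940+0.5002+0.5283+0.1850 ≈ 1.5075 m = S ✓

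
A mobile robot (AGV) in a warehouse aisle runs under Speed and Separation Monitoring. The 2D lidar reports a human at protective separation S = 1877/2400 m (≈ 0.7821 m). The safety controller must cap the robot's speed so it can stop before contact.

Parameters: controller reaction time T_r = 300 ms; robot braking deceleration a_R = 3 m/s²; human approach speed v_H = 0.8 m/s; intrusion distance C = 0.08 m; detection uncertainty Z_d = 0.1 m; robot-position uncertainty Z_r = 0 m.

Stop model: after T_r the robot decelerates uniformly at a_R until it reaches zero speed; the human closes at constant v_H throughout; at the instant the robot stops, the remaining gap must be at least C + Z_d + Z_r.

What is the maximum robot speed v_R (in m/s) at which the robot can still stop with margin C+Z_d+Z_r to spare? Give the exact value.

v_R_max = 11/20 m/s = 0.5500 m/s

quadratic (1/6)·v² + (17/30)·v + (-869/2400) = 0
  disc = (17/30)² − 4·(1/6)·(-869/2400) = 9/16 ; √disc = 3/4
  v_R = (−(17/30) + 3/4) / (2·(1/6)) = 11/20 m/s
check:
braking lasts T_s = (11/20)/3 = 0.1833 s
robot in T_r: 0.5500·0.3000 = 0.1650 m
robot under decel: 0.5500²/(2·3.0000) = 0.0504 m
person approaches 0.8000·(0.3000+0.1833) = 0.3867 m
C+Z_d+Z_r = 0.0800+0.1000+0.0000 = 0.1800 m
sum ≈ 0.1650+0.0504+0.3867+0.1800 ≈ 0.7821 m = S ✓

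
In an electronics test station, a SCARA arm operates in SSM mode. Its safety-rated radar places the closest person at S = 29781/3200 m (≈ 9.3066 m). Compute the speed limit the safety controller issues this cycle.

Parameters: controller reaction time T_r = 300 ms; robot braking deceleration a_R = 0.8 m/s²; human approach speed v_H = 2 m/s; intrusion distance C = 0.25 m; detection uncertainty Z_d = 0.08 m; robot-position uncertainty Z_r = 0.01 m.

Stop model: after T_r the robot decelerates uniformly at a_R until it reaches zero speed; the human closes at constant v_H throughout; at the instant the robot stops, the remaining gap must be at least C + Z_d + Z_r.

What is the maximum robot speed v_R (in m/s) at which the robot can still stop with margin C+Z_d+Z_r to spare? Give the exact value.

v_R_max = 41/20 m/s = 2.0500 m/s

at the boundary: (5/8)·v² + (14/5)·v + (-26773/3200) = 0
  disc = (14/5)² − 4·(5/8)·(-26773/3200) = 184041/6400 ; √disc = 429/80
  v_R = (−(14/5) + 429/80) / (2·(5/8)) = 41/20 m/s
check:
braking lasts T_s = (41/20)/(4/5) = 2.5625 s
robot covers v_R·T_r = 2.0500·0.3000 = 0.6150 m before braking
robot under decel: 2.0500²/(2·0.8000) = 2.6266 m
person approaches 2.0000·(0.3000+2.5625) = 5.7250 m
residual clearance needed = 0.2500+0.0800+0.0100 = 0.3400 m
sum ≈ 0.6150+2.6266+5.7250+0.3400 ≈ 9.3066 m = S ✓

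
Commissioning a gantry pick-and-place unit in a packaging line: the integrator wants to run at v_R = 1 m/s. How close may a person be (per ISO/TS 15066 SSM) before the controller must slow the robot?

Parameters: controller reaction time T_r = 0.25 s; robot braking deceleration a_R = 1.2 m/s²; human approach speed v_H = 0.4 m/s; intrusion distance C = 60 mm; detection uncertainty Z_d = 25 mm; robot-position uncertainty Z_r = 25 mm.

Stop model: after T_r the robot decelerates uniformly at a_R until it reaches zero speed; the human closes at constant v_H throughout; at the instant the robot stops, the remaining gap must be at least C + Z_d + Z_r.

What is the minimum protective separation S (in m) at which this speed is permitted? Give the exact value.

stop time T_s = 1/(6/5) = 0.8333 s
robot covers v_R·T_r = 1.0000·0.2500 = 0.2500 m before braking
braking distance = 1.0000²/(2·1.2000) = 0.4167 m
human over T_r+T_s: 0.4000·(0.2500+0.8333) = 0.4333 m
margins: 0.0600+0.0250+0.0250 = 0.1100 m
S_min ≈ 0.2500+0.4167+0.4333+0.1100  ⇒  S_min = 121/100 m

S_min = 121/100 m = 1.2100 m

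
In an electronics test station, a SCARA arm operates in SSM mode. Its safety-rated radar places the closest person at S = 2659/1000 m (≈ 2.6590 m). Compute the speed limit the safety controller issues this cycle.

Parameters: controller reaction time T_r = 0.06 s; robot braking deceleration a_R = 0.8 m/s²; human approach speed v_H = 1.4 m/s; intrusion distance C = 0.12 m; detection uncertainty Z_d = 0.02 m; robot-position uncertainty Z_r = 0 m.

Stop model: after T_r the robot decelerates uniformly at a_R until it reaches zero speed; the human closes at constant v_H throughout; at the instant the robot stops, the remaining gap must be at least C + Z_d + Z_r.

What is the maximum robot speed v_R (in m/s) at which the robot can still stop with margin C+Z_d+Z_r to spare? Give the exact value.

quadratic (5/8)·v² + (181/100)·v + (-487/200) = 0
  disc = (181/100)² − 4·(5/8)·(-487/200) = 23409/2500 ; √disc = 153/50
  v_R = (−(181/100) + 153/50) / (2·(5/8)) = 1 m/s
check:
braking lasts T_s = 1/(4/5) = 1.2500 s
robot covers v_R·T_r = 1.0000·0.0600 = 0.0600 m before braking
robot covers 1.0000·1.2500 − ½·0.8000·1.2500² = 0.6250 m while stopping
person approaches 1.4000·(0.0600+1.2500) = 1.8340 m
residual clearance needed = 0.1200+0.0200+0.0000 = 0.1400 m
sum ≈ 0.0600+0.6250+1.8340+0.1400 ≈ 2.6590 m = S ✓

v_R_max = 1 m/s = 1.0000 m/s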